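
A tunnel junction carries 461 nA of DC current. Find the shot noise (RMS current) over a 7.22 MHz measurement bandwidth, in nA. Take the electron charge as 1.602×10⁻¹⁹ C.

I_n = √(2qI·B)
2qI·B = 2 × 1.602×10⁻¹⁹ × 4.61×10⁻⁷ × 7.22×10⁶ = 1.07×10⁻¹⁸ A²
I_n = √(1.07×10⁻¹⁸) = 1.03×10⁻⁹ A = 1.03 nA

1.03 nA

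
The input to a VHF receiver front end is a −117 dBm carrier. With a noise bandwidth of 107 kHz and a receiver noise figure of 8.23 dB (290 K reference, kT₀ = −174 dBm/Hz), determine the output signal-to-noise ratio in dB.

−1.5 dB

Noise floor: N = −174 + 10 log₁₀(B) + NF
10 log₁₀(1.07×10⁵) = 50.29 dB
N = −174 + 50.29 + 8.23 = −115.48 dBm
SNR = P_sig − N = −117 − (−115.48) = −1.52 dB → −1.5 dB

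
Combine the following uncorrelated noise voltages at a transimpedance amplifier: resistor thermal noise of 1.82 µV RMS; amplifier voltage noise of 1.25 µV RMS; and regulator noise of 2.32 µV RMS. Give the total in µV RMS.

Uncorrelated sources add in power (mean-square): V_tot = √(ΣV_i²)
V_tot = √[(1.82×10⁻⁶)² + (1.25×10⁻⁶)² + (2.32×10⁻⁶)²] = 3.20×10⁻⁶ V = 3.20 µV

3.20 µV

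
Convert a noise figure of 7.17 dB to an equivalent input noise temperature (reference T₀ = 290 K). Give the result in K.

F = 10^(7.17/10) = 5.21195
T_e = (F − 1)·T₀ = (5.21195 − 1) × 290 = 1221 K

1221 K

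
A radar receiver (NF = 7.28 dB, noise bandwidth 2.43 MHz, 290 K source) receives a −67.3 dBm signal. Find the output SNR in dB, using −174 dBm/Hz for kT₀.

35.6 dB

Noise floor: N = −174 + 10 log₁₀(B) + NF
10 log₁₀(2.43×10⁶) = 63.86 dB
N = −174 + 63.86 + 7.28 = −102.86 dBm
SNR = P_sig − N = −67.3 − (−102.86) = 35.56 dB → 35.6 dB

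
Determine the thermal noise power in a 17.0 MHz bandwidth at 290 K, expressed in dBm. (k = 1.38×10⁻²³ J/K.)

P_n = kTB = 1.38×10⁻²³ × 290 × 1.70×10⁷ = 6.80×10⁻¹⁴ W
In dBm: 10 log₁₀(6.80×10⁻¹⁴ / 10⁻³) = −101.7 dBm

−101.7 dBm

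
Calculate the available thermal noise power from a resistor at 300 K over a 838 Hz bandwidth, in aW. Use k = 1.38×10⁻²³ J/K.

3.47 aW

P_n = kTB = 1.38×10⁻²³ × 300 × 8.38×10² = 3.47×10⁻¹⁸ W = 3.47 aW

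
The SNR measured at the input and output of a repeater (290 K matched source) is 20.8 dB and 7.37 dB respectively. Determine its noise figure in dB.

NF (dB) = SNR_in(dB) − SNR_out(dB) when the source is at T₀
NF = 20.8 − 7.37 = 13.43 dB

13.43 dB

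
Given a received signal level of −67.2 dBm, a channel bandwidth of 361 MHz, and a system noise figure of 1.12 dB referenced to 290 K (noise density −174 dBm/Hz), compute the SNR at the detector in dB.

Noise floor: N = −174 + 10 log₁₀(B) + NF
10 log₁₀(3.61×10⁸) = 85.58 dB
N = −174 + 85.58 + 1.12 = −87.30 dBm
SNR = P_sig − N = −67.2 − (−87.30) = 20.10 dB → 20.1 dB

20.1 dB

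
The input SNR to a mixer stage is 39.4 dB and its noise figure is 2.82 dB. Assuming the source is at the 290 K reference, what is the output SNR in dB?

36.58 dB

By definition F = SNR_in/SNR_out, so in dB: SNR_out = SNR_in − NF
SNR_out = 39.4 − 2.82 = 36.58 dB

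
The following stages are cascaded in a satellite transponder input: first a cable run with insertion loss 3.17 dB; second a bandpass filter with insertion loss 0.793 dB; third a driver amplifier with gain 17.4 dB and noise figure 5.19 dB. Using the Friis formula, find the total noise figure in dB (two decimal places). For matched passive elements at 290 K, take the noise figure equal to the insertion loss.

9.15 dB

Convert to linear (a loss of L dB is a gain of −L dB): F_i = 10^(NF_i/10), G_i = 10^(G_i,dB/10)
  Stage 1: F_1 = 10^(3.17/10) = 2.075, G_1 = 10^(−3.17/10) = 0.4819
  Stage 2: F_2 = 10^(0.793/10) = 1.200, G_2 = 10^(−0.793/10) = 0.8331
  Stage 3: F_3 = 10^(5.19/10) = 3.304, G_3 = 10^(17.4/10) = 54.95
Friis cascade:
  F = 2.075 + (1.200 − 1)/0.4819 + (3.304 − 1)/0.4015 = 8.228
NF = 10 log₁₀(8.228) = 9.15 dB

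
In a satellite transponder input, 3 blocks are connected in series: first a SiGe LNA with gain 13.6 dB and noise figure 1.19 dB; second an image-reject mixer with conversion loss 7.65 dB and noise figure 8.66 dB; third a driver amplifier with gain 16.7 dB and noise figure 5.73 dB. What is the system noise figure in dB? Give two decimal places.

3.60 dB

Convert to linear (a loss of L dB is a gain of −L dB): F_i = 10^(NF_i/10), G_i = 10^(G_i,dB/10)
  Stage 1: F_1 = 10^(1.19/10) = 1.315, G_1 = 10^(13.6/10) = 22.91
  Stage 2: F_2 = 10^(8.66/10) = 7.345, G_2 = 10^(−7.65/10) = 0.1718
  Stage 3: F_3 = 10^(5.73/10) = 3.741, G_3 = 10^(16.7/10) = 46.77
Friis cascade:
  F = 1.315 + (7.345 − 1)/22.91 + (3.741 − 1)/3.936 = 2.289
NF = 10 log₁₀(2.289) = 3.60 dB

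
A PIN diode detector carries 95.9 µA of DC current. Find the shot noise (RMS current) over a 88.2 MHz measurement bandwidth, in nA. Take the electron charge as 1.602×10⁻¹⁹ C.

I_n = √(2qI·B)
2qI·B = 2 × 1.602×10⁻¹⁹ × 9.59×10⁻⁵ × 8.82×10⁷ = 2.71×10⁻¹⁵ A²
I_n = √(2.71×10⁻¹⁵) = 5.21×10⁻⁸ A = 52.1 nA

52.1 nA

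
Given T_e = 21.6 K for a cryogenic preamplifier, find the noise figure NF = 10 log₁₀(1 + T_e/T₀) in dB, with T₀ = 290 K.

F = 1 + T_e/T₀ = 1 + 21.6/290 = 1.07448
NF = 10 log₁₀(1.07448) = 0.312 dB

0.312 dB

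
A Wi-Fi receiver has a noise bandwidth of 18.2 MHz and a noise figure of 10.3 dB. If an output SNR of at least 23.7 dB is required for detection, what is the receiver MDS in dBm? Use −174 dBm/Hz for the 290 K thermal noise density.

−67.4 dBm

Sensitivity = −174 + 10 log₁₀(B) + NF + SNR_min
= −174 + 72.6 + 10.3 + 23.7
= −67.4 dBm → −67.4 dBm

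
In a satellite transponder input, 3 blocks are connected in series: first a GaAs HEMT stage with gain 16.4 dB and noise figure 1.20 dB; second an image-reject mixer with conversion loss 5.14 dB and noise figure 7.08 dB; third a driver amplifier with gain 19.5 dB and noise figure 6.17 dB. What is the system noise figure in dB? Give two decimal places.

Convert to linear (a loss of L dB is a gain of −L dB): F_i = 10^(NF_i/10), G_i = 10^(G_i,dB/10)
  Stage 1: F_1 = 10^(1.20/10) = 1.318, G_1 = 10^(16.4/10) = 43.65
  Stage 2: F_2 = 10^(7.08/10) = 5.105, G_2 = 10^(−5.14/10) = 0.3062
  Stage 3: F_3 = 10^(6.17/10) = 4.140, G_3 = 10^(19.5/10) = 89.13
Friis cascade:
  F = 1.318 + (5.105 − 1)/43.65 + (4.140 − 1)/13.37 = 1.647
NF = 10 log₁₀(1.647) = 2.17 dB

2.17 dB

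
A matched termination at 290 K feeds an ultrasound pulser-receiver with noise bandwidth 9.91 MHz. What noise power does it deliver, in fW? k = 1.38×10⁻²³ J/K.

39.7 fW

P_n = kTB = 1.38×10⁻²³ × 290 × 9.91×10⁶ = 3.97×10⁻¹⁴ W = 39.7 fW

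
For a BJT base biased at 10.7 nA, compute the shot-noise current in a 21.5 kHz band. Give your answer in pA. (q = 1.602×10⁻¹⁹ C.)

I_n = √(2qI·B)
2qI·B = 2 × 1.602×10⁻¹⁹ × 1.07×10⁻⁸ × 2.15×10⁴ = 7.37×10⁻²³ A²
I_n = √(7.37×10⁻²³) = 8.59×10⁻¹² A = 8.59 pA

8.59 pA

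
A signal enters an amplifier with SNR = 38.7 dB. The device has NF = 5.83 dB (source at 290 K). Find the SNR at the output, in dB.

By definition F = SNR_in/SNR_out, so in dB: SNR_out = SNR_in − NF
SNR_out = 38.7 − 5.83 = 32.87 dB

32.87 dB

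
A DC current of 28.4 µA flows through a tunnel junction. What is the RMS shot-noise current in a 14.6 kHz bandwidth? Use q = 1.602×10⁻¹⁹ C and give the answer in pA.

364 pA

I_n = √(2qI·B)
2qI·B = 2 × 1.602×10⁻¹⁹ × 2.84×10⁻⁵ × 1.46×10⁴ = 1.33×10⁻¹⁹ A²
I_n = √(1.33×10⁻¹⁹) = 3.64×10⁻¹⁰ A = 364 pA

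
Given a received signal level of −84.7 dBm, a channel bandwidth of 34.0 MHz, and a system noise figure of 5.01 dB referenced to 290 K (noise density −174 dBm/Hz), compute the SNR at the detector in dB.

Noise floor: N = −174 + 10 log₁₀(B) + NF
10 log₁₀(3.40×10⁷) = 75.31 dB
N = −174 + 75.31 + 5.01 = −93.68 dBm
SNR = P_sig − N = −84.7 − (−93.68) = 8.98 dB → 9.0 dB

9.0 dB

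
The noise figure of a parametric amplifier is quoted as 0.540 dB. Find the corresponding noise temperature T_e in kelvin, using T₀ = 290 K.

38.4 K

F = 10^(0.540/10) = 1.1324
T_e = (F − 1)·T₀ = (1.1324 − 1) × 290 = 38.4 K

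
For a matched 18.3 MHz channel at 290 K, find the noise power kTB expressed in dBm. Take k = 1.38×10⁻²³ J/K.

P_n = kTB = 1.38×10⁻²³ × 290 × 1.83×10⁷ = 7.32×10⁻¹⁴ W
In dBm: 10 log₁₀(7.32×10⁻¹⁴ / 10⁻³) = −101.4 dBm

−101.4 dBm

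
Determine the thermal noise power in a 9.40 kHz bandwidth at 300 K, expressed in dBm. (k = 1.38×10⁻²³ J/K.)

−134.1 dBm

P_n = kTB = 1.38×10⁻²³ × 300 × 9.40×10³ = 3.89×10⁻¹⁷ W
In dBm: 10 log₁₀(3.89×10⁻¹⁷ / 10⁻³) = −134.1 dBm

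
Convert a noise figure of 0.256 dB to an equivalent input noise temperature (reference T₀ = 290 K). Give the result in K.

17.6 K

F = 10^(0.256/10) = 1.06072
T_e = (F − 1)·T₀ = (1.06072 − 1) × 290 = 17.6 K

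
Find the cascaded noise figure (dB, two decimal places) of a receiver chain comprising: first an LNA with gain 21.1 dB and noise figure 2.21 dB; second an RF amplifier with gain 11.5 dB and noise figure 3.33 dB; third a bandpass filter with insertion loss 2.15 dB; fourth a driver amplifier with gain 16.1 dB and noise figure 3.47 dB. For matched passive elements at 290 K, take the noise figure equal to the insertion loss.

2.24 dB

Convert to linear (a loss of L dB is a gain of −L dB): F_i = 10^(NF_i/10), G_i = 10^(G_i,dB/10)
  Stage 1: F_1 = 10^(2.21/10) = 1.663, G_1 = 10^(21.1/10) = 128.8
  Stage 2: F_2 = 10^(3.33/10) = 2.153, G_2 = 10^(11.5/10) = 14.13
  Stage 3: F_3 = 10^(2.15/10) = 1.641, G_3 = 10^(−2.15/10) = 0.6095
  Stage 4: F_4 = 10^(3.47/10) = 2.223, G_4 = 10^(16.1/10) = 40.74
Friis cascade:
  F = 1.663 + (2.153 − 1)/128.8 + (1.641 − 1)/1820 + (2.223 − 1)/1109 = 1.674
NF = 10 log₁₀(1.674) = 2.24 dB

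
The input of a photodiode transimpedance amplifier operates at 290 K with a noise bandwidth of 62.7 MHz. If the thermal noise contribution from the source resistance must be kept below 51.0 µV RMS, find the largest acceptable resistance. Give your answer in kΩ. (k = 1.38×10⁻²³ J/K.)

2.59 kΩ

Johnson–Nyquist: V_n = √(4kTRB) ⇒ R = V_n² / (4kTB)
4kTB = 4 × 1.38×10⁻²³ × 290 × 6.27×10⁷ = 1.00×10⁻¹²
R = (5.10×10⁻⁵)² / 1.00×10⁻¹² = 2.59×10³ Ω = 2.59 kΩ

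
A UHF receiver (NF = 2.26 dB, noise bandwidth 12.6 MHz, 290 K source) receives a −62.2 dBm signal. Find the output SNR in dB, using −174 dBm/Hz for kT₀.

Noise floor: N = −174 + 10 log₁₀(B) + NF
10 log₁₀(1.26×10⁷) = 71 dB
N = −174 + 71 + 2.26 = −100.74 dBm
SNR = P_sig − N = −62.2 − (−100.74) = 38.54 dB → 38.5 dB

38.5 dB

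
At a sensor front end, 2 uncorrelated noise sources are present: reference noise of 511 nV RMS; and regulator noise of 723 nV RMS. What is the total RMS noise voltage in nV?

885 nV

Uncorrelated sources add in power (mean-square): V_tot = √(ΣV_i²)
V_tot = √[(5.11×10⁻⁷)² + (7.23×10⁻⁷)²] = 8.85×10⁻⁷ V = 885 nV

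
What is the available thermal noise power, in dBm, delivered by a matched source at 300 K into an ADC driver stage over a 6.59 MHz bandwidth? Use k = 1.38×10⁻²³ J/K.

−105.6 dBm

P_n = kTB = 1.38×10⁻²³ × 300 × 6.59×10⁶ = 2.73×10⁻¹⁴ W
In dBm: 10 log₁₀(2.73×10⁻¹⁴ / 10⁻³) = −105.6 dBm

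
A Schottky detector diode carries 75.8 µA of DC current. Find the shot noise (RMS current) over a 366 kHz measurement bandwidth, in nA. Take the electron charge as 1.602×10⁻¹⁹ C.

2.98 nA

I_n = √(2qI·B)
2qI·B = 2 × 1.602×10⁻¹⁹ × 7.58×10⁻⁵ × 3.66×10⁵ = 8.89×10⁻¹⁸ A²
I_n = √(8.89×10⁻¹⁸) = 2.98×10⁻⁹ A = 2.98 nA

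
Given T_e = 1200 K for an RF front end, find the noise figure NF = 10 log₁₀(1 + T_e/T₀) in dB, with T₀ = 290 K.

7.11 dB

F = 1 + T_e/T₀ = 1 + 1200/290 = 5.13793
NF = 10 log₁₀(5.13793) = 7.11 dB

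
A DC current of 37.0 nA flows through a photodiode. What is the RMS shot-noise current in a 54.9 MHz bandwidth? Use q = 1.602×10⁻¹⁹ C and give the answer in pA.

807 pA

I_n = √(2qI·B)
2qI·B = 2 × 1.602×10⁻¹⁹ × 3.70×10⁻⁸ × 5.49×10⁷ = 6.51×10⁻¹⁹ A²
I_n = √(6.51×10⁻¹⁹) = 8.07×10⁻¹⁰ A = 807 pA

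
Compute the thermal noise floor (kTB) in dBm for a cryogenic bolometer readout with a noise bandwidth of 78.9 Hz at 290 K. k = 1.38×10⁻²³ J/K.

P_n = kTB = 1.38×10⁻²³ × 290 × 7.89×10¹ = 3.16×10⁻¹⁹ W
In dBm: 10 log₁₀(3.16×10⁻¹⁹ / 10⁻³) = −155.0 dBm

−155.0 dBm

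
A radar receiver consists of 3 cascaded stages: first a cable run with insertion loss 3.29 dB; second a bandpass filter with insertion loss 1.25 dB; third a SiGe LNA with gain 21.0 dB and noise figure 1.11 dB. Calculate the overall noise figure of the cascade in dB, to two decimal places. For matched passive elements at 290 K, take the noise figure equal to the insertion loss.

5.65 dB

Convert to linear (a loss of L dB is a gain of −L dB): F_i = 10^(NF_i/10), G_i = 10^(G_i,dB/10)
  Stage 1: F_1 = 10^(3.29/10) = 2.133, G_1 = 10^(−3.29/10) = 0.4688
  Stage 2: F_2 = 10^(1.25/10) = 1.334, G_2 = 10^(−1.25/10) = 0.7499
  Stage 3: F_3 = 10^(1.11/10) = 1.291, G_3 = 10^(21.0/10) = 125.9
Friis cascade:
  F = 2.133 + (1.334 − 1)/0.4688 + (1.291 − 1)/0.3516 = 3.673
NF = 10 log₁₀(3.673) = 5.65 dB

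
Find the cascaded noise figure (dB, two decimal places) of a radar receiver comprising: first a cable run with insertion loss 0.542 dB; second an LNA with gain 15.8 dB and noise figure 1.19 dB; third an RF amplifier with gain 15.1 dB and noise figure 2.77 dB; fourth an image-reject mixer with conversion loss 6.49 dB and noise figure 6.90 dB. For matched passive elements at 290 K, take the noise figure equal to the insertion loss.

Convert to linear (a loss of L dB is a gain of −L dB): F_i = 10^(NF_i/10), G_i = 10^(G_i,dB/10)
  Stage 1: F_1 = 10^(0.542/10) = 1.133, G_1 = 10^(−0.542/10) = 0.8827
  Stage 2: F_2 = 10^(1.19/10) = 1.315, G_2 = 10^(15.8/10) = 38.02
  Stage 3: F_3 = 10^(2.77/10) = 1.892, G_3 = 10^(15.1/10) = 32.36
  Stage 4: F_4 = 10^(6.90/10) = 4.898, G_4 = 10^(−6.49/10) = 0.2244
Friis cascade:
  F = 1.133 + (1.315 − 1)/0.8827 + (1.892 − 1)/33.56 + (4.898 − 1)/1086 = 1.520
NF = 10 log₁₀(1.520) = 1.82 dB

1.82 dB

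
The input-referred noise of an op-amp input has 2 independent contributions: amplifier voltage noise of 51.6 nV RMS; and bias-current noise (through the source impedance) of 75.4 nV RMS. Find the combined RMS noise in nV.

Uncorrelated sources add in power (mean-square): V_tot = √(ΣV_i²)
V_tot = √[(5.16×10⁻⁸)² + (7.54×10⁻⁸)²] = 9.14×10⁻⁸ V = 91.4 nV

91.4 nV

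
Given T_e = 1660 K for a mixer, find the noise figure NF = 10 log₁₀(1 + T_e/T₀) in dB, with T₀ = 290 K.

8.28 dB

F = 1 + T_e/T₀ = 1 + 1660/290 = 6.72414
NF = 10 log₁₀(6.72414) = 8.28 dB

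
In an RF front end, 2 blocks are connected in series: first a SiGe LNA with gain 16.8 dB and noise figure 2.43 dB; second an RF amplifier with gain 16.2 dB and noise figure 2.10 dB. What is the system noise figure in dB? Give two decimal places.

2.46 dB

Convert to linear (a loss of L dB is a gain of −L dB): F_i = 10^(NF_i/10), G_i = 10^(G_i,dB/10)
  Stage 1: F_1 = 10^(2.43/10) = 1.750, G_1 = 10^(16.8/10) = 47.86
  Stage 2: F_2 = 10^(2.10/10) = 1.622, G_2 = 10^(16.2/10) = 41.69
Friis cascade:
  F = 1.750 + (1.622 − 1)/47.86 = 1.763
NF = 10 log₁₀(1.763) = 2.46 dB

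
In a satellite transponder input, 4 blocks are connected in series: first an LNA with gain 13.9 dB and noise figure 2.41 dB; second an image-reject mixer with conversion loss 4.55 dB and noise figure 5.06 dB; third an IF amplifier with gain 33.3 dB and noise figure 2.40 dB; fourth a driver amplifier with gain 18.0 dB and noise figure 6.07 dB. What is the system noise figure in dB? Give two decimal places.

Convert to linear (a loss of L dB is a gain of −L dB): F_i = 10^(NF_i/10), G_i = 10^(G_i,dB/10)
  Stage 1: F_1 = 10^(2.41/10) = 1.742, G_1 = 10^(13.9/10) = 24.55
  Stage 2: F_2 = 10^(5.06/10) = 3.206, G_2 = 10^(−4.55/10) = 0.3508
  Stage 3: F_3 = 10^(2.40/10) = 1.738, G_3 = 10^(33.3/10) = 2138
  Stage 4: F_4 = 10^(6.07/10) = 4.046, G_4 = 10^(18.0/10) = 63.10
Friis cascade:
  F = 1.742 + (3.206 − 1)/24.55 + (1.738 − 1)/8.610 + (4.046 − 1)/1.841×10⁴ = 1.918
NF = 10 log₁₀(1.918) = 2.83 dB

2.83 dB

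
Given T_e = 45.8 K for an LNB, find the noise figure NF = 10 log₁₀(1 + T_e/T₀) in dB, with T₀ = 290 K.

0.637 dB

F = 1 + T_e/T₀ = 1 + 45.8/290 = 1.15793
NF = 10 log₁₀(1.15793) = 0.637 dB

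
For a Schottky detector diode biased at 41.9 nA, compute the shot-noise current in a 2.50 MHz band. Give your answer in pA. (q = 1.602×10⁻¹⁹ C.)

183 pA

I_n = √(2qI·B)
2qI·B = 2 × 1.602×10⁻¹⁹ × 4.19×10⁻⁸ × 2.50×10⁶ = 3.36×10⁻²⁰ A²
I_n = √(3.36×10⁻²⁰) = 1.83×10⁻¹⁰ A = 183 pA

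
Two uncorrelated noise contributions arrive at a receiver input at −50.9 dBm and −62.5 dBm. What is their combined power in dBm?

Convert to linear, add, convert back:
P₁ = 8.13×10⁻⁹ W, P₂ = 5.62×10⁻¹⁰ W
P_tot = 8.69×10⁻⁹ W → 10 log₁₀(P_tot / 10⁻³) = −50.6 dBm

−50.6 dBm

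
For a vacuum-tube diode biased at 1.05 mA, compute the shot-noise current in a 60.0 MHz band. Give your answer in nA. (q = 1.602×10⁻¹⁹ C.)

I_n = √(2qI·B)
2qI·B = 2 × 1.602×10⁻¹⁹ × 1.05×10⁻³ × 6.00×10⁷ = 2.02×10⁻¹⁴ A²
I_n = √(2.02×10⁻¹⁴) = 1.42×10⁻⁷ A = 142 nA

142 nA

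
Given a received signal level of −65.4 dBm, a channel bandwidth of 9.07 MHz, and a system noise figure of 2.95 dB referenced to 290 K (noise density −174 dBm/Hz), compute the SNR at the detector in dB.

Noise floor: N = −174 + 10 log₁₀(B) + NF
10 log₁₀(9.07×10⁶) = 69.58 dB
N = −174 + 69.58 + 2.95 = −101.47 dBm
SNR = P_sig − N = −65.4 − (−101.47) = 36.07 dB → 36.1 dB

36.1 dB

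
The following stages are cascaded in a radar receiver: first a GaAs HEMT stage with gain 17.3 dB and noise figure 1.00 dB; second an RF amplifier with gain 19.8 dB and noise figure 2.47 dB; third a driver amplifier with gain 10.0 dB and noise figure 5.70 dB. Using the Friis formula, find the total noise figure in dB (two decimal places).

1.05 dB

Convert to linear (a loss of L dB is a gain of −L dB): F_i = 10^(NF_i/10), G_i = 10^(G_i,dB/10)
  Stage 1: F_1 = 10^(1.00/10) = 1.259, G_1 = 10^(17.3/10) = 53.70
  Stage 2: F_2 = 10^(2.47/10) = 1.766, G_2 = 10^(19.8/10) = 95.50
  Stage 3: F_3 = 10^(5.70/10) = 3.715, G_3 = 10^(10.0/10) = 10.00
Friis cascade:
  F = 1.259 + (1.766 − 1)/53.70 + (3.715 − 1)/5129 = 1.274
NF = 10 log₁₀(1.274) = 1.05 dB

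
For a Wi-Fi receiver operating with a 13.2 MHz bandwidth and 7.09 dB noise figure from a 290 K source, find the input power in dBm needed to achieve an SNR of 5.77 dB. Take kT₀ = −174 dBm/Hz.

Sensitivity = −174 + 10 log₁₀(B) + NF + SNR_min
= −174 + 71.21 + 7.09 + 5.77
= −89.93 dBm → −89.9 dBm

−89.9 dBm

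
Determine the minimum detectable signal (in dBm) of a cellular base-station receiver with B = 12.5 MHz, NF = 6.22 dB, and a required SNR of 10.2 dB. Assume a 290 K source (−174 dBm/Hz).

−86.6 dBm

Sensitivity = −174 + 10 log₁₀(B) + NF + SNR_min
= −174 + 70.97 + 6.22 + 10.2
= −86.61 dBm → −86.6 dBm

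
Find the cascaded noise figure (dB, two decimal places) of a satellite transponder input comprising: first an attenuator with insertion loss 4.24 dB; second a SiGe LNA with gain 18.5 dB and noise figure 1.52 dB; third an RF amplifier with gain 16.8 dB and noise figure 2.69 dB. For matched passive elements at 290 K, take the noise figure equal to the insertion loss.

Convert to linear (a loss of L dB is a gain of −L dB): F_i = 10^(NF_i/10), G_i = 10^(G_i,dB/10)
  Stage 1: F_1 = 10^(4.24/10) = 2.655, G_1 = 10^(−4.24/10) = 0.3767
  Stage 2: F_2 = 10^(1.52/10) = 1.419, G_2 = 10^(18.5/10) = 70.79
  Stage 3: F_3 = 10^(2.69/10) = 1.858, G_3 = 10^(16.8/10) = 47.86
Friis cascade:
  F = 2.655 + (1.419 − 1)/0.3767 + (1.858 − 1)/26.67 = 3.799
NF = 10 log₁₀(3.799) = 5.80 dB

5.80 dB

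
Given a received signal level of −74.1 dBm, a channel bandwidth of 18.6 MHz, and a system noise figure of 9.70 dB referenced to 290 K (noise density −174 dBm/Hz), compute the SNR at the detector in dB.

Noise floor: N = −174 + 10 log₁₀(B) + NF
10 log₁₀(1.86×10⁷) = 72.7 dB
N = −174 + 72.7 + 9.70 = −91.60 dBm
SNR = P_sig − N = −74.1 − (−91.60) = 17.50 dB → 17.5 dB

17.5 dB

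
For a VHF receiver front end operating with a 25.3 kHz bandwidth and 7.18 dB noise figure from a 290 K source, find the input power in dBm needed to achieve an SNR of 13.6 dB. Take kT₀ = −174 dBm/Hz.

−109.2 dBm

Sensitivity = −174 + 10 log₁₀(B) + NF + SNR_min
= −174 + 44.03 + 7.18 + 13.6
= −109.19 dBm → −109.2 dBm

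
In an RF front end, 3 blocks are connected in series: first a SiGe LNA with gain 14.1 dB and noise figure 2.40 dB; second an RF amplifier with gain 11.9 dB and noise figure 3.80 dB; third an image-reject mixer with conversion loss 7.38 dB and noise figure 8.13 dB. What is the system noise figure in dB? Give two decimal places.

Convert to linear (a loss of L dB is a gain of −L dB): F_i = 10^(NF_i/10), G_i = 10^(G_i,dB/10)
  Stage 1: F_1 = 10^(2.40/10) = 1.738, G_1 = 10^(14.1/10) = 25.70
  Stage 2: F_2 = 10^(3.80/10) = 2.399, G_2 = 10^(11.9/10) = 15.49
  Stage 3: F_3 = 10^(8.13/10) = 6.501, G_3 = 10^(−7.38/10) = 0.1828
Friis cascade:
  F = 1.738 + (2.399 − 1)/25.70 + (6.501 − 1)/398.1 = 1.806
NF = 10 log₁₀(1.806) = 2.57 dB

2.57 dB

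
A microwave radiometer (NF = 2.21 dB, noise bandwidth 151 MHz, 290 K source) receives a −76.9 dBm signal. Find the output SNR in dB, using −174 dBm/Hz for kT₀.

Noise floor: N = −174 + 10 log₁₀(B) + NF
10 log₁₀(1.51×10⁸) = 81.79 dB
N = −174 + 81.79 + 2.21 = −90.00 dBm
SNR = P_sig − N = −76.9 − (−90.00) = 13.10 dB → 13.1 dB

13.1 dB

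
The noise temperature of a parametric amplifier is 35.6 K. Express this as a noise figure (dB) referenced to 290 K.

F = 1 + T_e/T₀ = 1 + 35.6/290 = 1.12276
NF = 10 log₁₀(1.12276) = 0.503 dB

0.503 dB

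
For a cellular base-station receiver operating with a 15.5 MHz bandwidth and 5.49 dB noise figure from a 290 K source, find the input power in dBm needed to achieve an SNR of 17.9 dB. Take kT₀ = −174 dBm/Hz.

Sensitivity = −174 + 10 log₁₀(B) + NF + SNR_min
= −174 + 71.9 + 5.49 + 17.9
= −78.71 dBm → −78.7 dBm

−78.7 dBm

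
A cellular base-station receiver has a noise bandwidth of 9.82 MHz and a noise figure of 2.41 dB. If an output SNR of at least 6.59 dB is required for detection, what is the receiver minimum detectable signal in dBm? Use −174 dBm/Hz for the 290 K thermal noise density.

Sensitivity = −174 + 10 log₁₀(B) + NF + SNR_min
= −174 + 69.92 + 2.41 + 6.59
= −95.08 dBm → −95.1 dBm

−95.1 dBm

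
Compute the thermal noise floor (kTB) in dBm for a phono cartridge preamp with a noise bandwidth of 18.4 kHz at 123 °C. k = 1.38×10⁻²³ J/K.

−130.0 dBm

T = 123 °C + 273.15 = 396.15 K
P_n = kTB = 1.38×10⁻²³ × 396.15 × 1.84×10⁴ = 1.01×10⁻¹⁶ W
In dBm: 10 log₁₀(1.01×10⁻¹⁶ / 10⁻³) = −130.0 dBm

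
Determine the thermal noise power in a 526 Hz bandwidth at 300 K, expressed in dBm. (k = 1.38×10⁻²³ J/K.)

P_n = kTB = 1.38×10⁻²³ × 300 × 5.26×10² = 2.18×10⁻¹⁸ W
In dBm: 10 log₁₀(2.18×10⁻¹⁸ / 10⁻³) = −146.6 dBm

−146.6 dBm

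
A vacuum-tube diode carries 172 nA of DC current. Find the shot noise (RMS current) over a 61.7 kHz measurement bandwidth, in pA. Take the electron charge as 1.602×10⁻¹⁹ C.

58.3 pA

I_n = √(2qI·B)
2qI·B = 2 × 1.602×10⁻¹⁹ × 1.72×10⁻⁷ × 6.17×10⁴ = 3.40×10⁻²¹ A²
I_n = √(3.40×10⁻²¹) = 5.83×10⁻¹¹ A = 58.3 pA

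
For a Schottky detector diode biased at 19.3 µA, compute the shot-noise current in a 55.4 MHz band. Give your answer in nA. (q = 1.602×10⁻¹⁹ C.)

I_n = √(2qI·B)
2qI·B = 2 × 1.602×10⁻¹⁹ × 1.93×10⁻⁵ × 5.54×10⁷ = 3.43×10⁻¹⁶ A²
I_n = √(3.43×10⁻¹⁶) = 1.85×10⁻⁸ A = 18.5 nA

18.5 nA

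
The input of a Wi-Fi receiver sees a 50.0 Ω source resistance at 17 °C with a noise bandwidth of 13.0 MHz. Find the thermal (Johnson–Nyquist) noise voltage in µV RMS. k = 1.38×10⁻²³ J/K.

3.23 µV

T = 17 °C + 273.15 = 290.15 K
V_n = √(4kTRB)
4kTRB = 4 × 1.38×10⁻²³ × 290.15 × 5.00×10¹ × 1.30×10⁷ = 1.04×10⁻¹¹ V²
V_n = √(1.04×10⁻¹¹) = 3.23×10⁻⁶ V = 3.23 µV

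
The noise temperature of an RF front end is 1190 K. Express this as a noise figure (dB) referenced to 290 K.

7.08 dB

F = 1 + T_e/T₀ = 1 + 1190/290 = 5.10345
NF = 10 log₁₀(5.10345) = 7.08 dB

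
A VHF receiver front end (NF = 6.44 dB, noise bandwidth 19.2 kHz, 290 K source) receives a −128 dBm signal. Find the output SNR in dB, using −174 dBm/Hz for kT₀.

Noise floor: N = −174 + 10 log₁₀(B) + NF
10 log₁₀(1.92×10⁴) = 42.83 dB
N = −174 + 42.83 + 6.44 = −124.73 dBm
SNR = P_sig − N = −128 − (−124.73) = −3.27 dB → −3.3 dB

−3.3 dB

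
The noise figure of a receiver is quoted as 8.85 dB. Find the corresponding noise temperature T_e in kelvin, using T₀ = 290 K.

F = 10^(8.85/10) = 7.67361
T_e = (F − 1)·T₀ = (7.67361 − 1) × 290 = 1935 K

1935 K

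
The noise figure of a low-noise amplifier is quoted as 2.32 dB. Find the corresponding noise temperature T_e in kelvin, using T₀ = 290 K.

205 K

F = 10^(2.32/10) = 1.70608
T_e = (F − 1)·T₀ = (1.70608 − 1) × 290 = 205 K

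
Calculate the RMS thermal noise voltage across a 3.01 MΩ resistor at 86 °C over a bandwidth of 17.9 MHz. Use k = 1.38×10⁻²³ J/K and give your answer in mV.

1.03 mV

T = 86 °C + 273.15 = 359.15 K
V_n = √(4kTRB)
4kTRB = 4 × 1.38×10⁻²³ × 359.15 × 3.01×10⁶ × 1.79×10⁷ = 1.07×10⁻⁶ V²
V_n = √(1.07×10⁻⁶) = 1.03×10⁻³ V = 1.03 mV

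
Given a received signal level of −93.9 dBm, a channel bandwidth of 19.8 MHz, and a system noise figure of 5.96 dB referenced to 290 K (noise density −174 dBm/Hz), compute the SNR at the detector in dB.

1.2 dB

Noise floor: N = −174 + 10 log₁₀(B) + NF
10 log₁₀(1.98×10⁷) = 72.97 dB
N = −174 + 72.97 + 5.96 = −95.07 dBm
SNR = P_sig − N = −93.9 − (−95.07) = 1.17 dB → 1.2 dB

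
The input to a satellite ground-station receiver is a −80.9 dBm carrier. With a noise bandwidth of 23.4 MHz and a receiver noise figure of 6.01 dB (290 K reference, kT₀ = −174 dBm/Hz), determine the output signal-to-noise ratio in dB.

13.4 dB

Noise floor: N = −174 + 10 log₁₀(B) + NF
10 log₁₀(2.34×10⁷) = 73.69 dB
N = −174 + 73.69 + 6.01 = −94.30 dBm
SNR = P_sig − N = −80.9 − (−94.30) = 13.40 dB → 13.4 dB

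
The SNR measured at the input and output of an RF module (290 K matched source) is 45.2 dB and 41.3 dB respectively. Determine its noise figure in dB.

NF (dB) = SNR_in(dB) − SNR_out(dB) when the source is at T₀
NF = 45.2 − 41.3 = 3.9 dB

3.9 dB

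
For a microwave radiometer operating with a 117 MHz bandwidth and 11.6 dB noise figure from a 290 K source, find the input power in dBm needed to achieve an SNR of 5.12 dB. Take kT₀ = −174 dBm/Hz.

−76.6 dBm

Sensitivity = −174 + 10 log₁₀(B) + NF + SNR_min
= −174 + 80.68 + 11.6 + 5.12
= −76.60 dBm → −76.6 dBm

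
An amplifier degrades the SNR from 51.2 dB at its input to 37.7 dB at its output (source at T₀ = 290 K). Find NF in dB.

13.5 dB

NF (dB) = SNR_in(dB) − SNR_out(dB) when the source is at T₀
NF = 51.2 − 37.7 = 13.5 dB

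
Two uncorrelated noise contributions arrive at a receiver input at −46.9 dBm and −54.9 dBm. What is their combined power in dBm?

Convert to linear, add, convert back:
P₁ = 2.04×10⁻⁸ W, P₂ = 3.24×10⁻⁹ W
P_tot = 2.37×10⁻⁸ W → 10 log₁₀(P_tot / 10⁻³) = −46.3 dBm

−46.3 dBm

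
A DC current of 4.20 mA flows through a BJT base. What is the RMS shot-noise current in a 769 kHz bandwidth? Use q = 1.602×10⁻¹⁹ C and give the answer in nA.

32.2 nA

I_n = √(2qI·B)
2qI·B = 2 × 1.602×10⁻¹⁹ × 4.20×10⁻³ × 7.69×10⁵ = 1.03×10⁻¹⁵ A²
I_n = √(1.03×10⁻¹⁵) = 3.22×10⁻⁸ A = 32.2 nA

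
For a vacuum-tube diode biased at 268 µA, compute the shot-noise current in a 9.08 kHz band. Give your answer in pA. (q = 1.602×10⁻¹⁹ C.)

I_n = √(2qI·B)
2qI·B = 2 × 1.602×10⁻¹⁹ × 2.68×10⁻⁴ × 9.08×10³ = 7.80×10⁻¹⁹ A²
I_n = √(7.80×10⁻¹⁹) = 8.83×10⁻¹⁰ A = 883 pA

883 pA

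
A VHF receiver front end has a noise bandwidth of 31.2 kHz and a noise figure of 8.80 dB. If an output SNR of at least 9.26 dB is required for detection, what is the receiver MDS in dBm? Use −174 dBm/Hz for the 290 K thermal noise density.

Sensitivity = −174 + 10 log₁₀(B) + NF + SNR_min
= −174 + 44.94 + 8.80 + 9.26
= −111.00 dBm → −111.0 dBm

−111.0 dBm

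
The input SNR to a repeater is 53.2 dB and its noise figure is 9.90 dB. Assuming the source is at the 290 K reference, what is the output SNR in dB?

By definition F = SNR_in/SNR_out, so in dB: SNR_out = SNR_in − NF
SNR_out = 53.2 − 9.90 = 43.30 dB

43.30 dB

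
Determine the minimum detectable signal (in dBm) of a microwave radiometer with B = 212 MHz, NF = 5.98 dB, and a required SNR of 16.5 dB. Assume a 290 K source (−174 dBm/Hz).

Sensitivity = −174 + 10 log₁₀(B) + NF + SNR_min
= −174 + 83.26 + 5.98 + 16.5
= −68.26 dBm → −68.3 dBm

−68.3 dBm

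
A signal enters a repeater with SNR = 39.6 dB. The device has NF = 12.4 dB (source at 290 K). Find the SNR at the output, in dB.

27.2 dB

By definition F = SNR_in/SNR_out, so in dB: SNR_out = SNR_in − NF
SNR_out = 39.6 − 12.4 = 27.2 dB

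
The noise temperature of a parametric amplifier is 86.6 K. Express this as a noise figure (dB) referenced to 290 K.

F = 1 + T_e/T₀ = 1 + 86.6/290 = 1.29862
NF = 10 log₁₀(1.29862) = 1.13 dB

1.13 dB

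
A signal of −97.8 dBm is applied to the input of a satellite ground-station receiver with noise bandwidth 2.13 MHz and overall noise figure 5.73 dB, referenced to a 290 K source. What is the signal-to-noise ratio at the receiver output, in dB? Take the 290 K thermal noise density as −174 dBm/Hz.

7.2 dB

Noise floor: N = −174 + 10 log₁₀(B) + NF
10 log₁₀(2.13×10⁶) = 63.28 dB
N = −174 + 63.28 + 5.73 = −104.99 dBm
SNR = P_sig − N = −97.8 − (−104.99) = 7.19 dB → 7.2 dB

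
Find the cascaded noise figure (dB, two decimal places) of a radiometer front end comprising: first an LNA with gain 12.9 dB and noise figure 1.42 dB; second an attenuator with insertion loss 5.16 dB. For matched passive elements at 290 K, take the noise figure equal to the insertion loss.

Convert to linear (a loss of L dB is a gain of −L dB): F_i = 10^(NF_i/10), G_i = 10^(G_i,dB/10)
  Stage 1: F_1 = 10^(1.42/10) = 1.387, G_1 = 10^(12.9/10) = 19.50
  Stage 2: F_2 = 10^(5.16/10) = 3.281, G_2 = 10^(−5.16/10) = 0.3048
Friis cascade:
  F = 1.387 + (3.281 − 1)/19.50 = 1.504
NF = 10 log₁₀(1.504) = 1.77 dB

1.77 dB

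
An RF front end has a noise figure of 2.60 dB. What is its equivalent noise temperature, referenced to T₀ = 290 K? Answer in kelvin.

238 K

F = 10^(2.60/10) = 1.8197
T_e = (F − 1)·T₀ = (1.8197 − 1) × 290 = 238 K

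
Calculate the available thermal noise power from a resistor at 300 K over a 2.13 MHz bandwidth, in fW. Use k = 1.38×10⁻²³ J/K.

8.82 fW

P_n = kTB = 1.38×10⁻²³ × 300 × 2.13×10⁶ = 8.82×10⁻¹⁵ W = 8.82 fW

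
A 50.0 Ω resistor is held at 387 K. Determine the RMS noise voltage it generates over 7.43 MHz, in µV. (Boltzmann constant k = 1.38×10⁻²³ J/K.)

V_n = √(4kTRB)
4kTRB = 4 × 1.38×10⁻²³ × 387 × 5.00×10¹ × 7.43×10⁶ = 7.94×10⁻¹² V²
V_n = √(7.94×10⁻¹²) = 2.82×10⁻⁶ V = 2.82 µV

2.82 µV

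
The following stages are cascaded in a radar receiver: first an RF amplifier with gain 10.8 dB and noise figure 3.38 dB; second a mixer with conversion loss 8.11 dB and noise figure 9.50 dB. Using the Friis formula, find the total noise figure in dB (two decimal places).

4.53 dB

Convert to linear (a loss of L dB is a gain of −L dB): F_i = 10^(NF_i/10), G_i = 10^(G_i,dB/10)
  Stage 1: F_1 = 10^(3.38/10) = 2.178, G_1 = 10^(10.8/10) = 12.02
  Stage 2: F_2 = 10^(9.50/10) = 8.913, G_2 = 10^(−8.11/10) = 0.1545
Friis cascade:
  F = 2.178 + (8.913 − 1)/12.02 = 2.836
NF = 10 log₁₀(2.836) = 4.53 dB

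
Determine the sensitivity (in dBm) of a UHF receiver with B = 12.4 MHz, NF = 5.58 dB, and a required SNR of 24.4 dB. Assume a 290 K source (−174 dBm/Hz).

Sensitivity = −174 + 10 log₁₀(B) + NF + SNR_min
= −174 + 70.93 + 5.58 + 24.4
= −73.09 dBm → −73.1 dBm

−73.1 dBm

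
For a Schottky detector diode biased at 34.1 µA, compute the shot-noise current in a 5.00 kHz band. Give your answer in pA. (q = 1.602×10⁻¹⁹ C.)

I_n = √(2qI·B)
2qI·B = 2 × 1.602×10⁻¹⁹ × 3.41×10⁻⁵ × 5.00×10³ = 5.46×10⁻²⁰ A²
I_n = √(5.46×10⁻²⁰) = 2.34×10⁻¹⁰ A = 234 pA

234 pA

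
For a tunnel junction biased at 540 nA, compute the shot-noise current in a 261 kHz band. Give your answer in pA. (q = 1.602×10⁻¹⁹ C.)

I_n = √(2qI·B)
2qI·B = 2 × 1.602×10⁻¹⁹ × 5.40×10⁻⁷ × 2.61×10⁵ = 4.52×10⁻²⁰ A²
I_n = √(4.52×10⁻²⁰) = 2.13×10⁻¹⁰ A = 213 pA

213 pA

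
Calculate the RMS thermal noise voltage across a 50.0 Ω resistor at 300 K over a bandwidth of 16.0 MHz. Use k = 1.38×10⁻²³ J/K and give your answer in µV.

V_n = √(4kTRB)
4kTRB = 4 × 1.38×10⁻²³ × 300 × 5.00×10¹ × 1.60×10⁷ = 1.32×10⁻¹¹ V²
V_n = √(1.32×10⁻¹¹) = 3.64×10⁻⁶ V = 3.64 µV

3.64 µV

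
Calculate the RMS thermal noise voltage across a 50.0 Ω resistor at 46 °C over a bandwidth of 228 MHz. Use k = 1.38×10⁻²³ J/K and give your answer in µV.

14.2 µV

T = 46 °C + 273.15 = 319.15 K
V_n = √(4kTRB)
4kTRB = 4 × 1.38×10⁻²³ × 319.15 × 5.00×10¹ × 2.28×10⁸ = 2.01×10⁻¹⁰ V²
V_n = √(2.01×10⁻¹⁰) = 1.42×10⁻⁵ V = 14.2 µV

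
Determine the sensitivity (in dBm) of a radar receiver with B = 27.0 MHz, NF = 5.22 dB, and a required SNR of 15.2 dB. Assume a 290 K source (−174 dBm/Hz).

−79.3 dBm

Sensitivity = −174 + 10 log₁₀(B) + NF + SNR_min
= −174 + 74.31 + 5.22 + 15.2
= −79.27 dBm → −79.3 dBm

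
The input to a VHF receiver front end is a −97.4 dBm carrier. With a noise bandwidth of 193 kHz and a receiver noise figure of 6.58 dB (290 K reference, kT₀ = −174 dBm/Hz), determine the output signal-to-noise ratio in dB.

Noise floor: N = −174 + 10 log₁₀(B) + NF
10 log₁₀(1.93×10⁵) = 52.86 dB
N = −174 + 52.86 + 6.58 = −114.56 dBm
SNR = P_sig − N = −97.4 − (−114.56) = 17.16 dB → 17.2 dB

17.2 dB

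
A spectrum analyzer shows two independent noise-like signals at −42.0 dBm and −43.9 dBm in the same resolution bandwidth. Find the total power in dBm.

Convert to linear, add, convert back:
P₁ = 6.31×10⁻⁸ W, P₂ = 4.07×10⁻⁸ W
P_tot = 1.04×10⁻⁷ W → 10 log₁₀(P_tot / 10⁻³) = −39.8 dBm

−39.8 dBm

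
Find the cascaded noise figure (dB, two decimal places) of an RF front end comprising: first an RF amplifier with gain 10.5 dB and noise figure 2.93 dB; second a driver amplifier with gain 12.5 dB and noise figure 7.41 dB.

3.74 dB

Convert to linear (a loss of L dB is a gain of −L dB): F_i = 10^(NF_i/10), G_i = 10^(G_i,dB/10)
  Stage 1: F_1 = 10^(2.93/10) = 1.963, G_1 = 10^(10.5/10) = 11.22
  Stage 2: F_2 = 10^(7.41/10) = 5.508, G_2 = 10^(12.5/10) = 17.78
Friis cascade:
  F = 1.963 + (5.508 − 1)/11.22 = 2.365
NF = 10 log₁₀(2.365) = 3.74 dB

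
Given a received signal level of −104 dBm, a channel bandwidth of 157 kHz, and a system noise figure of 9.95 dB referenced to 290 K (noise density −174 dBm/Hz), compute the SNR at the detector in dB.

8.1 dB

Noise floor: N = −174 + 10 log₁₀(B) + NF
10 log₁₀(1.57×10⁵) = 51.96 dB
N = −174 + 51.96 + 9.95 = −112.09 dBm
SNR = P_sig − N = −104 − (−112.09) = 8.09 dB → 8.1 dB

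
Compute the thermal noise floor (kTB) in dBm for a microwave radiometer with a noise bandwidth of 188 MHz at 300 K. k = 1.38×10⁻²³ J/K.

−91.1 dBm

P_n = kTB = 1.38×10⁻²³ × 300 × 1.88×10⁸ = 7.78×10⁻¹³ W
In dBm: 10 log₁₀(7.78×10⁻¹³ / 10⁻³) = −91.1 dBm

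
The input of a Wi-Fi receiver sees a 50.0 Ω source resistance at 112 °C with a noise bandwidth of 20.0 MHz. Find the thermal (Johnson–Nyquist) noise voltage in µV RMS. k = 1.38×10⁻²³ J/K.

T = 112 °C + 273.15 = 385.15 K
V_n = √(4kTRB)
4kTRB = 4 × 1.38×10⁻²³ × 385.15 × 5.00×10¹ × 2.00×10⁷ = 2.13×10⁻¹¹ V²
V_n = √(2.13×10⁻¹¹) = 4.61×10⁻⁶ V = 4.61 µV

4.61 µV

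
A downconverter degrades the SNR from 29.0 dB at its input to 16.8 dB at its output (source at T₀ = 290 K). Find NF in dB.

12.2 dB

NF (dB) = SNR_in(dB) − SNR_out(dB) when the source is at T₀
NF = 29.0 − 16.8 = 12.2 dB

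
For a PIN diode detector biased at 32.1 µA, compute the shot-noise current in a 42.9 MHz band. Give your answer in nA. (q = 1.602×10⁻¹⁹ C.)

I_n = √(2qI·B)
2qI·B = 2 × 1.602×10⁻¹⁹ × 3.21×10⁻⁵ × 4.29×10⁷ = 4.41×10⁻¹⁶ A²
I_n = √(4.41×10⁻¹⁶) = 2.10×10⁻⁸ A = 21.0 nA

21.0 nA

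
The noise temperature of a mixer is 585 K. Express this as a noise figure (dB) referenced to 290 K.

F = 1 + T_e/T₀ = 1 + 585/290 = 3.01724
NF = 10 log₁₀(3.01724) = 4.80 dB

4.80 dB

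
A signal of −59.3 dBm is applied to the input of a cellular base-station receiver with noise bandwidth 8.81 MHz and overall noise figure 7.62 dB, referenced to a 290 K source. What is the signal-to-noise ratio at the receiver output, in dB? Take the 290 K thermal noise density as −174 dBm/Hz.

37.6 dB

Noise floor: N = −174 + 10 log₁₀(B) + NF
10 log₁₀(8.81×10⁶) = 69.45 dB
N = −174 + 69.45 + 7.62 = −96.93 dBm
SNR = P_sig − N = −59.3 − (−96.93) = 37.63 dB → 37.6 dB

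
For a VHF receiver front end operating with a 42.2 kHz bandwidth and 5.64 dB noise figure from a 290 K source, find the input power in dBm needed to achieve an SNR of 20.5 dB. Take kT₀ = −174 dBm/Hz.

Sensitivity = −174 + 10 log₁₀(B) + NF + SNR_min
= −174 + 46.25 + 5.64 + 20.5
= −101.61 dBm → −101.6 dBm

−101.6 dBm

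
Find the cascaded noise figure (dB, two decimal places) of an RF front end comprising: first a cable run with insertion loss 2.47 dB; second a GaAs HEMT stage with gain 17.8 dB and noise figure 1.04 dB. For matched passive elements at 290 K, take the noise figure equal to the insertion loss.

Convert to linear (a loss of L dB is a gain of −L dB): F_i = 10^(NF_i/10), G_i = 10^(G_i,dB/10)
  Stage 1: F_1 = 10^(2.47/10) = 1.766, G_1 = 10^(−2.47/10) = 0.5662
  Stage 2: F_2 = 10^(1.04/10) = 1.271, G_2 = 10^(17.8/10) = 60.26
Friis cascade:
  F = 1.766 + (1.271 − 1)/0.5662 = 2.244
NF = 10 log₁₀(2.244) = 3.51 dB

3.51 dB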